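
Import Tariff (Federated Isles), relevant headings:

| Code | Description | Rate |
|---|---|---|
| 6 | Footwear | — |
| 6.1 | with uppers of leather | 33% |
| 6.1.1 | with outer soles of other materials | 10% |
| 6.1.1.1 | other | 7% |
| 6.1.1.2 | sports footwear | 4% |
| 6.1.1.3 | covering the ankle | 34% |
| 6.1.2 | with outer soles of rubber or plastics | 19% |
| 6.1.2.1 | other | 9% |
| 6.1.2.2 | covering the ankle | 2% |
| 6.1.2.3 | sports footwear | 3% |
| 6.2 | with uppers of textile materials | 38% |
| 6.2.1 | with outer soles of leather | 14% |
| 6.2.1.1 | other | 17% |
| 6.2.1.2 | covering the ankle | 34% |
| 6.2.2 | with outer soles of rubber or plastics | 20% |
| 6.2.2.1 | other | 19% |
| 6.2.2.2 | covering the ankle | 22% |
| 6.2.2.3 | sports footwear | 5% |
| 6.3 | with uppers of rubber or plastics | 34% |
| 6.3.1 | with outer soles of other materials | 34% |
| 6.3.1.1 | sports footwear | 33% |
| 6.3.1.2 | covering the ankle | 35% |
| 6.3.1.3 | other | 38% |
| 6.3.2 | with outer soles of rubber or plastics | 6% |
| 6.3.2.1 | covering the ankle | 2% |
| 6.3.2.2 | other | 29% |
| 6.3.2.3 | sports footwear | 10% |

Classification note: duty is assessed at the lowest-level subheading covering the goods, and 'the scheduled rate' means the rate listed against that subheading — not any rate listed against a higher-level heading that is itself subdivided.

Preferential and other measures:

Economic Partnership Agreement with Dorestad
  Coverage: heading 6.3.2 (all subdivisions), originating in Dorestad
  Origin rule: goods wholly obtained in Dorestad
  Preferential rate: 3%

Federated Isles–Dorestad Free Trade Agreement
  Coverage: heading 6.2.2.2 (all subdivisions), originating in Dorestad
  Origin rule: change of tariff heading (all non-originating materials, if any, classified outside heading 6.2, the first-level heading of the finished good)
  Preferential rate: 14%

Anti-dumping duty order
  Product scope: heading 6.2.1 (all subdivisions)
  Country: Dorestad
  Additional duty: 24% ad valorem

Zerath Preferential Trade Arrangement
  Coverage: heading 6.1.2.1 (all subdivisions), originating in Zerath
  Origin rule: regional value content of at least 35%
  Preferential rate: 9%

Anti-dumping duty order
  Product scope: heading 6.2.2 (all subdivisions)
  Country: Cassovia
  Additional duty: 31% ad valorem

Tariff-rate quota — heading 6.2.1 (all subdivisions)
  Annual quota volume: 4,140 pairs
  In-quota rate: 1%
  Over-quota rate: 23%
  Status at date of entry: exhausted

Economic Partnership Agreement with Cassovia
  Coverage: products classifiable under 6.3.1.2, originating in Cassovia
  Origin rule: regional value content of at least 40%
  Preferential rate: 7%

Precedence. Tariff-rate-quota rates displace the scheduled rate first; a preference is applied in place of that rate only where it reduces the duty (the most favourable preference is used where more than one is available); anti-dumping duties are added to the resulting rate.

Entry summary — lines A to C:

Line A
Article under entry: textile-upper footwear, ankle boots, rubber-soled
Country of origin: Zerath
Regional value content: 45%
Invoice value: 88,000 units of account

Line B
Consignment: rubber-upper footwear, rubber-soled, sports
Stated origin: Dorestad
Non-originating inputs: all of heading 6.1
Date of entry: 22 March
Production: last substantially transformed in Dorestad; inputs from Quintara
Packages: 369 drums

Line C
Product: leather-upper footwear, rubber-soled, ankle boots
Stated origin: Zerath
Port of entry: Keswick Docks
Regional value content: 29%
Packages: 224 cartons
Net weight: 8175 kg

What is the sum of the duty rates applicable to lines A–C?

34%

Line A: textile-upper → 6.2; rubber-soled → 6.2.2; ankle boots → 6.2.2.2. Scheduled 22%. Zerath agreement on 6.1.2.1: 6.2.2.2 not covered. → 22%.
Line B: rubber-upper → 6.3; rubber-soled → 6.3.2; sports → 6.3.2.3. Scheduled 10%. Dorestad agreement on 6.3.2: not wholly obtained; Dorestad agreement on 6.2.2.2: 6.3.2.3 not covered. → 10%.
Line C: leather-upper → 6.1; rubber-soled → 6.1.2; ankle boots → 6.1.2.2. Scheduled 2%. Zerath agreement on 6.1.2.1: 6.1.2.2 not covered. → 2%.
Sum: 22% + 10% + 2% = 34%.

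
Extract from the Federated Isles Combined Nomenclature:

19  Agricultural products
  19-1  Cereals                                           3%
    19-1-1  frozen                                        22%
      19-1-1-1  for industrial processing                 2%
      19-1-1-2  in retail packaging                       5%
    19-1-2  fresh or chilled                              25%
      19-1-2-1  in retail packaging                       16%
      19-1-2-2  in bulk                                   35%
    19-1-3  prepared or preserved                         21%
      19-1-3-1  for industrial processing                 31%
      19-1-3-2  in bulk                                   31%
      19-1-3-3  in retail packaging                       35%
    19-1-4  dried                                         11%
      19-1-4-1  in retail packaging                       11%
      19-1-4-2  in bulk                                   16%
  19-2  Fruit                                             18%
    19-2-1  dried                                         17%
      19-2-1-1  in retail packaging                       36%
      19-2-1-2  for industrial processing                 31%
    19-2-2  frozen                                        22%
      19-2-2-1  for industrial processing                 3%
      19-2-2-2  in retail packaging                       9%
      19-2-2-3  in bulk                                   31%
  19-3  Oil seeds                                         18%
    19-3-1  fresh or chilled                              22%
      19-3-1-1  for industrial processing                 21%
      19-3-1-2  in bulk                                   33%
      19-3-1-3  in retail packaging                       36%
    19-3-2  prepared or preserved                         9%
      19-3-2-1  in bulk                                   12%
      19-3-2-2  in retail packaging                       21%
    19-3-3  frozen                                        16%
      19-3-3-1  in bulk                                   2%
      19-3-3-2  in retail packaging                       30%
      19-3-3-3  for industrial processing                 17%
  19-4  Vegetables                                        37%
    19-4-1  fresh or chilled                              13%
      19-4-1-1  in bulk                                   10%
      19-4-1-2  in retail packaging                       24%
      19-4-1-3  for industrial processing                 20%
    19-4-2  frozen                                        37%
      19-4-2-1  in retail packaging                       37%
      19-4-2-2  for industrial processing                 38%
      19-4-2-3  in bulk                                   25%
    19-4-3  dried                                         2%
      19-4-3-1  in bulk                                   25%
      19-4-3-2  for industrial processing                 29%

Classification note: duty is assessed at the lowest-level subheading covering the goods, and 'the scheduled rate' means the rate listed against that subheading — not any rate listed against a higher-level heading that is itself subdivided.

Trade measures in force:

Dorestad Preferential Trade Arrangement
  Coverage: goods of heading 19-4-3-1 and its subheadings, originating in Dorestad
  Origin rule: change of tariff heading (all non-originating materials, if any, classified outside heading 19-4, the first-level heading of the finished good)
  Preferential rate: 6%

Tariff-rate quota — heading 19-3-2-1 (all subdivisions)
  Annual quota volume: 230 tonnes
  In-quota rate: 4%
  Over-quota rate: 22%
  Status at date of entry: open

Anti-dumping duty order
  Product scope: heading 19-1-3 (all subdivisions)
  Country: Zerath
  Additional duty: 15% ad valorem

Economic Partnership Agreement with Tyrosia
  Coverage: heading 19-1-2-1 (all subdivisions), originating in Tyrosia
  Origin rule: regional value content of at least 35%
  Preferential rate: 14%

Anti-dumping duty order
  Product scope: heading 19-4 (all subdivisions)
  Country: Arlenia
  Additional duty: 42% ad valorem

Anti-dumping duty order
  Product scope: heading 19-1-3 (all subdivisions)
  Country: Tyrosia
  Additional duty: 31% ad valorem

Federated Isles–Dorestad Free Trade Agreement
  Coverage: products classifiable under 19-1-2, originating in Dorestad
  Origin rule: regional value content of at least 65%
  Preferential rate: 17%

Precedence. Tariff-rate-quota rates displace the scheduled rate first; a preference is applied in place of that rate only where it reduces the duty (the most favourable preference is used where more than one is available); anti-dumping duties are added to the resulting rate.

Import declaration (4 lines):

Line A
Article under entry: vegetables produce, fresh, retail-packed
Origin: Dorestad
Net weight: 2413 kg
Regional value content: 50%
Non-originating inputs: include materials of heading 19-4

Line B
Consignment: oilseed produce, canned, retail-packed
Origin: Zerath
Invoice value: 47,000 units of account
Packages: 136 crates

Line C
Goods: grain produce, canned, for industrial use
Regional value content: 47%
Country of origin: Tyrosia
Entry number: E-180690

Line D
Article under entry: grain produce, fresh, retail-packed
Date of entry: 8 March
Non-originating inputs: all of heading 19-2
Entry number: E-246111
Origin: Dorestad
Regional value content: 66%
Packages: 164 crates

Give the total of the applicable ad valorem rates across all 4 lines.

Line A: vegetables → 19-4; fresh → 19-4-1; retail-packed → 19-4-1-2. Scheduled 24%. Dorestad agreement on 19-4-3-1: 19-4-1-2 not covered; Dorestad agreement on 19-1-2: 19-4-1-2 not covered. → 24%.
Line B: oilseed → 19-3; canned → 19-3-2; retail-packed → 19-3-2-2. Scheduled 21%. No special measure applies. → 21%.
Line C: grain → 19-1; canned → 19-1-3; for industrial use → 19-1-3-1. Scheduled 31%. Tyrosia agreement on 19-1-2-1: 19-1-3-1 not covered; anti-dumping (Tyrosia, 19-1-3): +31%; total 31% + 31% = 62%. → 62%.
Line D: grain → 19-1; fresh → 19-1-2; retail-packed → 19-1-2-1. Scheduled 16%. Dorestad agreement on 19-4-3-1: 19-1-2-1 not covered; Dorestad agreement on 19-1-2: RVC ≥ 65% → 17% available; preference 17% not lower than 16% → no reduction. → 16%.
Sum: 24% + 21% + 62% + 16% = 123%.

123%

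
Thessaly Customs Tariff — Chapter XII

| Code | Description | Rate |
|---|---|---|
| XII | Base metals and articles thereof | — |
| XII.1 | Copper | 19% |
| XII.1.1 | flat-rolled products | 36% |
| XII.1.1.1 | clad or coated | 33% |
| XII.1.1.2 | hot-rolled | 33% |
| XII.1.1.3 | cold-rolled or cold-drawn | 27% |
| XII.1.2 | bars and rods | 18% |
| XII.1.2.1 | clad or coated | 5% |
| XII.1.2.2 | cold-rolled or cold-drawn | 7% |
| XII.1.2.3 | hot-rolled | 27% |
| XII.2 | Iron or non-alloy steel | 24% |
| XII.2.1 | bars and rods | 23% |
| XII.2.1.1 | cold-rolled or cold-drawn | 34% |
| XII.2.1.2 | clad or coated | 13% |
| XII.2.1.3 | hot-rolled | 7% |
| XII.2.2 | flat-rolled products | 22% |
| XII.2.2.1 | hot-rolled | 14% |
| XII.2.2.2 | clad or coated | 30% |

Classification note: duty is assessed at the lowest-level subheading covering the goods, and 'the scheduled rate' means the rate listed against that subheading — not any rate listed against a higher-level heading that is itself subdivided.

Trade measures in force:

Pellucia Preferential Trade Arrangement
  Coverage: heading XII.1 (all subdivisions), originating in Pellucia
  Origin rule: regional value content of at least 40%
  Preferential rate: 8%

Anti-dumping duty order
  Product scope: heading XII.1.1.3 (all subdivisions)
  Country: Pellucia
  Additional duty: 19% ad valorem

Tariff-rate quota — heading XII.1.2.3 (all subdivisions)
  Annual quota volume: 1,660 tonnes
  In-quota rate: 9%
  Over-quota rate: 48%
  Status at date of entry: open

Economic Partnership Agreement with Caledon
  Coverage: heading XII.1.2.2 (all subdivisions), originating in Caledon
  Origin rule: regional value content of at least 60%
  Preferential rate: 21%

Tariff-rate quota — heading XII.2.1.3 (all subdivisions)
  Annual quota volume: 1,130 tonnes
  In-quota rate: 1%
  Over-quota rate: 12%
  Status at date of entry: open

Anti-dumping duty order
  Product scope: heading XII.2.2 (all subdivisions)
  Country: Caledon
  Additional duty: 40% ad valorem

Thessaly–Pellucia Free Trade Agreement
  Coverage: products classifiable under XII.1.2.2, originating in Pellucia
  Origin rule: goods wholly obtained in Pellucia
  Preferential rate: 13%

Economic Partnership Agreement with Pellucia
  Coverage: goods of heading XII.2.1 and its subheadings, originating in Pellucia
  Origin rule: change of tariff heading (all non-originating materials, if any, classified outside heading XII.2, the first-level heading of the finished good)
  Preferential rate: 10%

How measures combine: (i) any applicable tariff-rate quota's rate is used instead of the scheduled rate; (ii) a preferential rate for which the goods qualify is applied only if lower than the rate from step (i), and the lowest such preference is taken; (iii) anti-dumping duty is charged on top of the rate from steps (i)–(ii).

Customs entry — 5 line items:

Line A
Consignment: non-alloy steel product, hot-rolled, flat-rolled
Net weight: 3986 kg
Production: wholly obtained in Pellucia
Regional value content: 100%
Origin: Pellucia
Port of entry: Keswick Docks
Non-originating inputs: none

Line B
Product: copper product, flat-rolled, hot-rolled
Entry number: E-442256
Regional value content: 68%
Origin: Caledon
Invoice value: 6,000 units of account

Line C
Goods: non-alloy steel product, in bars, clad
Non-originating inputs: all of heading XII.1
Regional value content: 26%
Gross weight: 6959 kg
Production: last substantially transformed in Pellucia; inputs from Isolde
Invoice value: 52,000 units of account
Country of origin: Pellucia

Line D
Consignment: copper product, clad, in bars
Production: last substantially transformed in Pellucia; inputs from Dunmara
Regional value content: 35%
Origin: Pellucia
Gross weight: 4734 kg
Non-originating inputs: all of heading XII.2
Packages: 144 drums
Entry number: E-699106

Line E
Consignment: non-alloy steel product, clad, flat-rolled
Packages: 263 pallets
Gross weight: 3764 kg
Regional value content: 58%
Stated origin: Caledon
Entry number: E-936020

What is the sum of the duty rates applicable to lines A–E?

132%

Line A: non-alloy steel → XII.2; flat-rolled → XII.2.2; hot-rolled → XII.2.2.1. Scheduled 14%. Pellucia agreement on XII.1: XII.2.2.1 not covered; Pellucia agreement on XII.1.2.2: XII.2.2.1 not covered; Pellucia agreement on XII.2.1: XII.2.2.1 not covered. → 14%.
Line B: copper → XII.1; flat-rolled → XII.1.1; hot-rolled → XII.1.1.2. Scheduled 33%. Caledon agreement on XII.1.2.2: XII.1.1.2 not covered. → 33%.
Line C: non-alloy steel → XII.2; in bars → XII.2.1; clad → XII.2.1.2. Scheduled 13%. Pellucia agreement on XII.1: XII.2.1.2 not covered; Pellucia agreement on XII.1.2.2: XII.2.1.2 not covered; Pellucia agreement on XII.2.1: CTH met → 10% available; preferential 10%. → 10%.
Line D: copper → XII.1; in bars → XII.1.2; clad → XII.1.2.1. Scheduled 5%. Pellucia agreement on XII.1: RVC < 40%; Pellucia agreement on XII.1.2.2: XII.1.2.1 not covered; Pellucia agreement on XII.2.1: XII.1.2.1 not covered. → 5%.
Line E: non-alloy steel → XII.2; flat-rolled → XII.2.2; clad → XII.2.2.2. Scheduled 30%. Caledon agreement on XII.1.2.2: XII.2.2.2 not covered; anti-dumping (Caledon, XII.2.2): +40%; total 30% + 40% = 70%. → 70%.
Sum: 14% + 33% + 10% + 5% + 70% = 132%.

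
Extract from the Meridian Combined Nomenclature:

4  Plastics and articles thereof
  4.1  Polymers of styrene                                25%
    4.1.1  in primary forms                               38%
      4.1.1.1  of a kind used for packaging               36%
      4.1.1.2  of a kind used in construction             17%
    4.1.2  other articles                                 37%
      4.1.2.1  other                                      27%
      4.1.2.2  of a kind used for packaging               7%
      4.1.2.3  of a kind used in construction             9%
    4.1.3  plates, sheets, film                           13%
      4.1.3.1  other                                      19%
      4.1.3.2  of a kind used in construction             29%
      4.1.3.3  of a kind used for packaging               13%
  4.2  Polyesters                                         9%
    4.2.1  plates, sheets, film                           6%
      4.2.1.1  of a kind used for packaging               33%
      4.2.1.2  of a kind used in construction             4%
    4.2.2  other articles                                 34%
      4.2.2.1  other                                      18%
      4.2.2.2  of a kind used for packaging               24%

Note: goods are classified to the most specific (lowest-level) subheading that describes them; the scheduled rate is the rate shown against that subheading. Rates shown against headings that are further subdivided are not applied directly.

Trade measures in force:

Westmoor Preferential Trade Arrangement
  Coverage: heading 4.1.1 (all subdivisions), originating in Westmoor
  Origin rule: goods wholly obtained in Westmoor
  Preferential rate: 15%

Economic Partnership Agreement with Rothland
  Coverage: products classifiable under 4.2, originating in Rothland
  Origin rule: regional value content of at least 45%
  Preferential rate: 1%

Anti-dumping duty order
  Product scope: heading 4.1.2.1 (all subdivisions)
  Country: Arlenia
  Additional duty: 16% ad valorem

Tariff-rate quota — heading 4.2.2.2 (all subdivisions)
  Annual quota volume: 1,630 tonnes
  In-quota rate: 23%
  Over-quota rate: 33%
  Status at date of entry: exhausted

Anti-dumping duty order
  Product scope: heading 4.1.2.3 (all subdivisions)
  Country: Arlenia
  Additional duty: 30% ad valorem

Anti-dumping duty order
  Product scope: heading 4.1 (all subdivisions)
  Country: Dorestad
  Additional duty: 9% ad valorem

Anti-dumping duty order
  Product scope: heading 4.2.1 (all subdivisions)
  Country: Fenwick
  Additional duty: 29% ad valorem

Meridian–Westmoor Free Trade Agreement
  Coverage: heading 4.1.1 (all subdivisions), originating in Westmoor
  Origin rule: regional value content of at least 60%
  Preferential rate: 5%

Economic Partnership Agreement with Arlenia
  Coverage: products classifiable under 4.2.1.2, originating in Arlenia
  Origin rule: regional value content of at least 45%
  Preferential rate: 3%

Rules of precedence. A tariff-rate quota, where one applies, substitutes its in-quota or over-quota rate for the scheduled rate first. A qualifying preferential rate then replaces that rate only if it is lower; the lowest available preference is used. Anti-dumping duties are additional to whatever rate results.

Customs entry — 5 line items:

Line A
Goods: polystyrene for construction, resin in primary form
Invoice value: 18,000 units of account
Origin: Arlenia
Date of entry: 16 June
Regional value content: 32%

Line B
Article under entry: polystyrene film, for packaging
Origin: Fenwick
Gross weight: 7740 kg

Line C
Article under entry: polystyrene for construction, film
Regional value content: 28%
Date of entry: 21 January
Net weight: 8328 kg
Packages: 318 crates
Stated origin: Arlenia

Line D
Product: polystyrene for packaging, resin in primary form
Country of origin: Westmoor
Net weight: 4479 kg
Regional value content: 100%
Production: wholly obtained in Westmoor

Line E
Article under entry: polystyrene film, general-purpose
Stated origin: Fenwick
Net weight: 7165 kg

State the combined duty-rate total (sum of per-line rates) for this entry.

Line A: polystyrene → 4.1; resin in primary form → 4.1.1; for construction → 4.1.1.2. Scheduled 17%. Arlenia agreement on 4.2.1.2: 4.1.1.2 not covered. → 17%.
Line B: polystyrene → 4.1; film → 4.1.3; for packaging → 4.1.3.3. Scheduled 13%. No special measure applies. → 13%.
Line C: polystyrene → 4.1; film → 4.1.3; for construction → 4.1.3.2. Scheduled 29%. Arlenia agreement on 4.2.1.2: 4.1.3.2 not covered. → 29%.
Line D: polystyrene → 4.1; resin in primary form → 4.1.1; for packaging → 4.1.1.1. Scheduled 36%. Westmoor agreement on 4.1.1: wholly obtained → 15% available; Westmoor agreement on 4.1.1: RVC ≥ 60% → 5% available; preferential 5%. → 5%.
Line E: polystyrene → 4.1; film → 4.1.3; general-purpose → 4.1.3.1. Scheduled 19%. No special measure applies. → 19%.
Sum: 17% + 13% + 29% + 5% + 19% = 83%.

83%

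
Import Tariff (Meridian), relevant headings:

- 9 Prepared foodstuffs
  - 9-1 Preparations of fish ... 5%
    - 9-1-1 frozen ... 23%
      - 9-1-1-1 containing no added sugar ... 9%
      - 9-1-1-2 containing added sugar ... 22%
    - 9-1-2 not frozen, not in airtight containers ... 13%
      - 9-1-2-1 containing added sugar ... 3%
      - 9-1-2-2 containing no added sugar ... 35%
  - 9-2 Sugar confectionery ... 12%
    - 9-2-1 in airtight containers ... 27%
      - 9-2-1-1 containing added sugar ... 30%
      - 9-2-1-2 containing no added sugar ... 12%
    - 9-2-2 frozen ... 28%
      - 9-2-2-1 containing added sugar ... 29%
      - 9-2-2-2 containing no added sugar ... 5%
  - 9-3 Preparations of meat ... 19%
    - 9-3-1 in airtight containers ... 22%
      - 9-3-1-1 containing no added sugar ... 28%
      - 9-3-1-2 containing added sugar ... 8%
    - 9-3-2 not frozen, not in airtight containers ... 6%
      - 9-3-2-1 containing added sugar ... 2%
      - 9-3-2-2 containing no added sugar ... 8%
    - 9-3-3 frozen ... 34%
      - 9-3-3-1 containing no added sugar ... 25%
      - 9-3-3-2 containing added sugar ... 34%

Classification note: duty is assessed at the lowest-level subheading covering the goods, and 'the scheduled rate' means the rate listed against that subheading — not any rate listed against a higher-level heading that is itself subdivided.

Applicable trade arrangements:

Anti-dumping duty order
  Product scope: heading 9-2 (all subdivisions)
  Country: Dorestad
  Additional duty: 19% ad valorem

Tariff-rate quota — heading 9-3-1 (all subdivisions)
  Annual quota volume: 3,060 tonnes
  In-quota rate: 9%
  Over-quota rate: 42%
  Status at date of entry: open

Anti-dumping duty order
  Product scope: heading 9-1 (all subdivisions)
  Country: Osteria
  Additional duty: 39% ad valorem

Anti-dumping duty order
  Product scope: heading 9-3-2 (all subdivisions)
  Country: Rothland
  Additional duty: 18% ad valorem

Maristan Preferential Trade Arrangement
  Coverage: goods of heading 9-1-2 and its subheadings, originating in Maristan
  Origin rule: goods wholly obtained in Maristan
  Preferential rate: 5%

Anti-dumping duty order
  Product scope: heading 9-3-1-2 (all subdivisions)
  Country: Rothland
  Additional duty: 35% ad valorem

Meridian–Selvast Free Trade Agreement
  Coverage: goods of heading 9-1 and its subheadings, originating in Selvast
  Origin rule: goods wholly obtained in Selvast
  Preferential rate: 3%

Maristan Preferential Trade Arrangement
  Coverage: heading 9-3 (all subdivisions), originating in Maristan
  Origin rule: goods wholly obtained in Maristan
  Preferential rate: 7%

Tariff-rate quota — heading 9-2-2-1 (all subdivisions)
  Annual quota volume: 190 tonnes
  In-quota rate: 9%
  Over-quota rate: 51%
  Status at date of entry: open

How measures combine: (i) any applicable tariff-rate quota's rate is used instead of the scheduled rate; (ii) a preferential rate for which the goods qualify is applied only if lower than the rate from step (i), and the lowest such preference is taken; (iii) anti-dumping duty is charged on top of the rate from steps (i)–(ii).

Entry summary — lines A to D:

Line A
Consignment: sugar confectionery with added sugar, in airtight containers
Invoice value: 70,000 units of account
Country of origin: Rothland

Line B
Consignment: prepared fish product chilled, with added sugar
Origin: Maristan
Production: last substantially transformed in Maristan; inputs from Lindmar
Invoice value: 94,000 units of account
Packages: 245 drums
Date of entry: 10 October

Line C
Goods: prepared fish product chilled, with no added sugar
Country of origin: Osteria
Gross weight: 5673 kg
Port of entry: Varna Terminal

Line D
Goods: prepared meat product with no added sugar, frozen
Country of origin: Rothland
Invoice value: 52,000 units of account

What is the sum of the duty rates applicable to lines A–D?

Line A: sugar confectionery → 9-2; in airtight containers → 9-2-1; with added sugar → 9-2-1-1. Scheduled 30%. No special measure applies. → 30%.
Line B: prepared fish product → 9-1; chilled → 9-1-2; with added sugar → 9-1-2-1. Scheduled 3%. Maristan agreement on 9-1-2: not wholly obtained; Maristan agreement on 9-3: 9-1-2-1 not covered. → 3%.
Line C: prepared fish product → 9-1; chilled → 9-1-2; with no added sugar → 9-1-2-2. Scheduled 35%. anti-dumping (Osteria, 9-1): +39%; total 35% + 39% = 74%. → 74%.
Line D: prepared meat product → 9-3; frozen → 9-3-3; with no added sugar → 9-3-3-1. Scheduled 25%. No special measure applies. → 25%.
Sum: 30% + 3% + 74% + 25% = 132%.

132%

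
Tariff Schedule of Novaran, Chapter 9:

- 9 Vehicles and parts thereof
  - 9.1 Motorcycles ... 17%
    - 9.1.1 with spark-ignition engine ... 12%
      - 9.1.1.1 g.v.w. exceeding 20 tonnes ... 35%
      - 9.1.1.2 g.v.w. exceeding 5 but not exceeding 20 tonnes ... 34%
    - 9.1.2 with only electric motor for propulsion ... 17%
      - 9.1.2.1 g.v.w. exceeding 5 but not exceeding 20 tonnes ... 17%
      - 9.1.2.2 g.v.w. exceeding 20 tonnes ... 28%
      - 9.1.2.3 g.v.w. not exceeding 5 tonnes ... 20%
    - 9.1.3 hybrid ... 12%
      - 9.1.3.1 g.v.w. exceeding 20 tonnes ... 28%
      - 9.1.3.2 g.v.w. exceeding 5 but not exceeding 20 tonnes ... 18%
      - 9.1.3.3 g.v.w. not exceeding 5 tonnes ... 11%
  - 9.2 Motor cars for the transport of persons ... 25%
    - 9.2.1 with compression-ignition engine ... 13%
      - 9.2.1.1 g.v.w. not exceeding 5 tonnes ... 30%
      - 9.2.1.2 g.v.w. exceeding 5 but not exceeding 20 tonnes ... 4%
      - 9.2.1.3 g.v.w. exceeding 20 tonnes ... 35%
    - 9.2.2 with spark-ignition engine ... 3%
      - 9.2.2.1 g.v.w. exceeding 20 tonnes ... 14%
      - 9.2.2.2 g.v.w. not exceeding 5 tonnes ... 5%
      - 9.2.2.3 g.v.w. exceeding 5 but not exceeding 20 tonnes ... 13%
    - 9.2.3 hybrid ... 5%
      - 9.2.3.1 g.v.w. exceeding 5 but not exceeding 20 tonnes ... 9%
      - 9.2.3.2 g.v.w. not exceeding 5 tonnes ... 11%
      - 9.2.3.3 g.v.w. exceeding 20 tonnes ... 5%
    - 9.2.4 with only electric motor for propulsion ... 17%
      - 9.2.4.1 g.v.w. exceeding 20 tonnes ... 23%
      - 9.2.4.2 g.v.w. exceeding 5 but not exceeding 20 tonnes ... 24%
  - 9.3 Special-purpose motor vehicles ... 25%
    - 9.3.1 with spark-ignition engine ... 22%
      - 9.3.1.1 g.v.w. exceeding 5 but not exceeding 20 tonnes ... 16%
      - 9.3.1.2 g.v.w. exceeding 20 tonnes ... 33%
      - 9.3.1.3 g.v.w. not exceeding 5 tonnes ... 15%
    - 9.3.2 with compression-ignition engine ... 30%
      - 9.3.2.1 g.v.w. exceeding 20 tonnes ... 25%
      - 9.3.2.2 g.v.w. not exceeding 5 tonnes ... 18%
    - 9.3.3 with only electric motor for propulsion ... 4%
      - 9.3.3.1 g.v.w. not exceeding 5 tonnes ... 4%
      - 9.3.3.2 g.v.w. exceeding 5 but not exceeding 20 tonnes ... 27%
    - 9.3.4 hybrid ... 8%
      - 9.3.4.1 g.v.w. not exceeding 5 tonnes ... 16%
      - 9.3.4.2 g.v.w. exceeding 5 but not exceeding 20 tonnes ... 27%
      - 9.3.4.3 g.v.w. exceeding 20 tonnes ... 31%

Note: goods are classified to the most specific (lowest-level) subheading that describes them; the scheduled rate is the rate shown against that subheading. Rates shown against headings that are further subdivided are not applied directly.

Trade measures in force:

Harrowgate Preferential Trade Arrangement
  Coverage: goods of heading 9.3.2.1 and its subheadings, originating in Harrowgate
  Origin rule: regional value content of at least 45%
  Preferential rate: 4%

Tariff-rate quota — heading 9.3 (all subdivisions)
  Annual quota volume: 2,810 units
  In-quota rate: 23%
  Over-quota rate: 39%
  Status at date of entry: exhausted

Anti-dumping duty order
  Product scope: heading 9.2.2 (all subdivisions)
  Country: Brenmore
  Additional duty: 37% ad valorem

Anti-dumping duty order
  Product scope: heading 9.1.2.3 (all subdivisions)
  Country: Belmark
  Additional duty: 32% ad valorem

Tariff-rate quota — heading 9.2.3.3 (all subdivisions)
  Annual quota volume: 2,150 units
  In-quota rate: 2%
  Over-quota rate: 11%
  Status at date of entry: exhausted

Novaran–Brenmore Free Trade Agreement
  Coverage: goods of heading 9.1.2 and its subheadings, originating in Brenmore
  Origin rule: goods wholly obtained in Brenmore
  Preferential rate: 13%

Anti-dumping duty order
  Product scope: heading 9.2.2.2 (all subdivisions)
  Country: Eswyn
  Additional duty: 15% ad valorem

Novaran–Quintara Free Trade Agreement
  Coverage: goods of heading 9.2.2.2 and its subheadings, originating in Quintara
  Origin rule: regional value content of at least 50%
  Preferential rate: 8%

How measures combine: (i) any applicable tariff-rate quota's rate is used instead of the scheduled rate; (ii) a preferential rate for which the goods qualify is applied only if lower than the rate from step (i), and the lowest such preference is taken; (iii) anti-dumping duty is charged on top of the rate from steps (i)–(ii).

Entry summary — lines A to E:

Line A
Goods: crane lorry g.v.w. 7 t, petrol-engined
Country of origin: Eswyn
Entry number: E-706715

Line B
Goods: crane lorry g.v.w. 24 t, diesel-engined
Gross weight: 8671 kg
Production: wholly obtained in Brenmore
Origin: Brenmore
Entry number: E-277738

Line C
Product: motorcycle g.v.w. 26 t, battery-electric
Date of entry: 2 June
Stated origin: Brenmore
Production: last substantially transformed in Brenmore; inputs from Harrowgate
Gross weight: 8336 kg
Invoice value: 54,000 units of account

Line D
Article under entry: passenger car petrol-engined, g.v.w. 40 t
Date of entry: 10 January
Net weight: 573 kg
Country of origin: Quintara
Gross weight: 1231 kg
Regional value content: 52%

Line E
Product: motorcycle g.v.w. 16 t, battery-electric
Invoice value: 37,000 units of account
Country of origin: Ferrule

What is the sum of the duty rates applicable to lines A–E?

Line A: crane lorry → 9.3; petrol-engined → 9.3.1; g.v.w. 7 t → 9.3.1.1. Scheduled 16%. quota on 9.3 exhausted → over-quota 39%. → 39%.
Line B: crane lorry → 9.3; diesel-engined → 9.3.2; g.v.w. 24 t → 9.3.2.1. Scheduled 25%. quota on 9.3 exhausted → over-quota 39%; Brenmore agreement on 9.1.2: 9.3.2.1 not covered. → 39%.
Line C: motorcycle → 9.1; battery-electric → 9.1.2; g.v.w. 26 t → 9.1.2.2. Scheduled 28%. Brenmore agreement on 9.1.2: not wholly obtained. → 28%.
Line D: passenger car → 9.2; petrol-engined → 9.2.2; g.v.w. 40 t → 9.2.2.1. Scheduled 14%. Quintara agreement on 9.2.2.2: 9.2.2.1 not covered. → 14%.
Line E: motorcycle → 9.1; battery-electric → 9.1.2; g.v.w. 16 t → 9.1.2.1. Scheduled 17%. No special measure applies. → 17%.
Sum: 39% + 39% + 28% + 14% + 17% = 137%.

137%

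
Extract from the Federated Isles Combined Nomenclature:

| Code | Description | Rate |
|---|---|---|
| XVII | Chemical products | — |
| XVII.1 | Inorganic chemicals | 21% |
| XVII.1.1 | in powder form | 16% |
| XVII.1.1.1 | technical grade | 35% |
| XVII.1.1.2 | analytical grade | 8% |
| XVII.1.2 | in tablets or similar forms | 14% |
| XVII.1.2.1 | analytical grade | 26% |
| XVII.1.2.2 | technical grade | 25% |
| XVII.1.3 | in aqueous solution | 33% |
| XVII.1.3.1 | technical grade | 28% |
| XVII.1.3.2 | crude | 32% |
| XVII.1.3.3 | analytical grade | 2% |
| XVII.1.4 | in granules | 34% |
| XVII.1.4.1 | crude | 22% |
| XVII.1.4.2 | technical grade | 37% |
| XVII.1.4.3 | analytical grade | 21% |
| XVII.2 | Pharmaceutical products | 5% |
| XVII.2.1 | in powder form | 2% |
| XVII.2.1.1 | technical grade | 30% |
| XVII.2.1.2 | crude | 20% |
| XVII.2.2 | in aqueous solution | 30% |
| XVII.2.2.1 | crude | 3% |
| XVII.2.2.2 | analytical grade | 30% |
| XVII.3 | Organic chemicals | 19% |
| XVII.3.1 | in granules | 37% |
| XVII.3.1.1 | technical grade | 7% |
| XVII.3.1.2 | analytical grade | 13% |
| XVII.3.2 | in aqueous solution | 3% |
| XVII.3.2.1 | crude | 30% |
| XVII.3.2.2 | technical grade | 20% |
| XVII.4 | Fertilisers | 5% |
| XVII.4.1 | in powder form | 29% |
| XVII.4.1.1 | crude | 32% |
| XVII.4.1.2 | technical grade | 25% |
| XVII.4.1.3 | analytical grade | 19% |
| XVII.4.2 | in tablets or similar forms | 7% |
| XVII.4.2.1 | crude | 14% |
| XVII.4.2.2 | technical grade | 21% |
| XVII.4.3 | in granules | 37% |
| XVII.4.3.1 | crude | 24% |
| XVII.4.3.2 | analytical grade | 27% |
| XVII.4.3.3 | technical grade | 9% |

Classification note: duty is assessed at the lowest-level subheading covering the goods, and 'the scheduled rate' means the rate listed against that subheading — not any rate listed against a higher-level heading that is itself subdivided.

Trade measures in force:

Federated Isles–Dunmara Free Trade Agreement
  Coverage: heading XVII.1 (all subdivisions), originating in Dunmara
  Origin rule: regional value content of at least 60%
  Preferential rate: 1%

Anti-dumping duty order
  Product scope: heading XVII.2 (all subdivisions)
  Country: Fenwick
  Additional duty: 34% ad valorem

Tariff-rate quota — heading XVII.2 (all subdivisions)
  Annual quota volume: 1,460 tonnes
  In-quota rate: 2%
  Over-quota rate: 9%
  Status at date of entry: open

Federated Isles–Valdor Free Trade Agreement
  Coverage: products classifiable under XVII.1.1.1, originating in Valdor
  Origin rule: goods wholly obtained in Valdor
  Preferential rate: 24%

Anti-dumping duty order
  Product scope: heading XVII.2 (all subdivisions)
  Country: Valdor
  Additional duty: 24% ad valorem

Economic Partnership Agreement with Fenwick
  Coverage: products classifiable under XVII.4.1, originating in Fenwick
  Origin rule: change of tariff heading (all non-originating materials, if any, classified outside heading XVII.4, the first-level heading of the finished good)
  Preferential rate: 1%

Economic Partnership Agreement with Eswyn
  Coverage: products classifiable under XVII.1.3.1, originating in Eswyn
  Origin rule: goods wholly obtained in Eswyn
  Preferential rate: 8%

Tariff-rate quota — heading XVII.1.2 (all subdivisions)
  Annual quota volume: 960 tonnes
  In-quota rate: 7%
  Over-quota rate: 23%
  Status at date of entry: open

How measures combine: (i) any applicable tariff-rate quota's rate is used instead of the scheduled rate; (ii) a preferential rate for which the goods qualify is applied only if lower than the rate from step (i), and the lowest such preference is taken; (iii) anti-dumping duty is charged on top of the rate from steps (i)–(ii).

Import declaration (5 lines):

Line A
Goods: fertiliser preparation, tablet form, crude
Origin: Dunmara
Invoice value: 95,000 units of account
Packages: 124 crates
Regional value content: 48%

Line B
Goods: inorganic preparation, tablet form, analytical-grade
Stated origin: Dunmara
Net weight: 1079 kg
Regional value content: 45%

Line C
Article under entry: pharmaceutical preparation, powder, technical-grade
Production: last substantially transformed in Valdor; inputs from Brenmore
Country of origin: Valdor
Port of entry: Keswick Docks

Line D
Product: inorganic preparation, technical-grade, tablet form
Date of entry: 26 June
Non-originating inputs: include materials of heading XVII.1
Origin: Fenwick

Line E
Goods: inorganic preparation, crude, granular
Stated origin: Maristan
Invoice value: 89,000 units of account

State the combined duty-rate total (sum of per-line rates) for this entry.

76%

Line A: fertiliser → XVII.4; tablet form → XVII.4.2; crude → XVII.4.2.1. Scheduled 14%. Dunmara agreement on XVII.1: XVII.4.2.1 not covered. → 14%.
Line B: inorganic → XVII.1; tablet form → XVII.1.2; analytical-grade → XVII.1.2.1. Scheduled 26%. quota on XVII.1.2 open → in-quota 7%; Dunmara agreement on XVII.1: RVC < 60%. → 7%.
Line C: pharmaceutical → XVII.2; powder → XVII.2.1; technical-grade → XVII.2.1.1. Scheduled 30%. quota on XVII.2 open → in-quota 2%; Valdor agreement on XVII.1.1.1: XVII.2.1.1 not covered; anti-dumping (Valdor, XVII.2): +24%; total 2% + 24% = 26%. → 26%.
Line D: inorganic → XVII.1; tablet form → XVII.1.2; technical-grade → XVII.1.2.2. Scheduled 25%. quota on XVII.1.2 open → in-quota 7%; Fenwick agreement on XVII.4.1: XVII.1.2.2 not covered. → 7%.
Line E: inorganic → XVII.1; granular → XVII.1.4; crude → XVII.1.4.1. Scheduled 22%. No special measure applies. → 22%.
Sum: 14% + 7% + 26% + 7% + 22% = 76%.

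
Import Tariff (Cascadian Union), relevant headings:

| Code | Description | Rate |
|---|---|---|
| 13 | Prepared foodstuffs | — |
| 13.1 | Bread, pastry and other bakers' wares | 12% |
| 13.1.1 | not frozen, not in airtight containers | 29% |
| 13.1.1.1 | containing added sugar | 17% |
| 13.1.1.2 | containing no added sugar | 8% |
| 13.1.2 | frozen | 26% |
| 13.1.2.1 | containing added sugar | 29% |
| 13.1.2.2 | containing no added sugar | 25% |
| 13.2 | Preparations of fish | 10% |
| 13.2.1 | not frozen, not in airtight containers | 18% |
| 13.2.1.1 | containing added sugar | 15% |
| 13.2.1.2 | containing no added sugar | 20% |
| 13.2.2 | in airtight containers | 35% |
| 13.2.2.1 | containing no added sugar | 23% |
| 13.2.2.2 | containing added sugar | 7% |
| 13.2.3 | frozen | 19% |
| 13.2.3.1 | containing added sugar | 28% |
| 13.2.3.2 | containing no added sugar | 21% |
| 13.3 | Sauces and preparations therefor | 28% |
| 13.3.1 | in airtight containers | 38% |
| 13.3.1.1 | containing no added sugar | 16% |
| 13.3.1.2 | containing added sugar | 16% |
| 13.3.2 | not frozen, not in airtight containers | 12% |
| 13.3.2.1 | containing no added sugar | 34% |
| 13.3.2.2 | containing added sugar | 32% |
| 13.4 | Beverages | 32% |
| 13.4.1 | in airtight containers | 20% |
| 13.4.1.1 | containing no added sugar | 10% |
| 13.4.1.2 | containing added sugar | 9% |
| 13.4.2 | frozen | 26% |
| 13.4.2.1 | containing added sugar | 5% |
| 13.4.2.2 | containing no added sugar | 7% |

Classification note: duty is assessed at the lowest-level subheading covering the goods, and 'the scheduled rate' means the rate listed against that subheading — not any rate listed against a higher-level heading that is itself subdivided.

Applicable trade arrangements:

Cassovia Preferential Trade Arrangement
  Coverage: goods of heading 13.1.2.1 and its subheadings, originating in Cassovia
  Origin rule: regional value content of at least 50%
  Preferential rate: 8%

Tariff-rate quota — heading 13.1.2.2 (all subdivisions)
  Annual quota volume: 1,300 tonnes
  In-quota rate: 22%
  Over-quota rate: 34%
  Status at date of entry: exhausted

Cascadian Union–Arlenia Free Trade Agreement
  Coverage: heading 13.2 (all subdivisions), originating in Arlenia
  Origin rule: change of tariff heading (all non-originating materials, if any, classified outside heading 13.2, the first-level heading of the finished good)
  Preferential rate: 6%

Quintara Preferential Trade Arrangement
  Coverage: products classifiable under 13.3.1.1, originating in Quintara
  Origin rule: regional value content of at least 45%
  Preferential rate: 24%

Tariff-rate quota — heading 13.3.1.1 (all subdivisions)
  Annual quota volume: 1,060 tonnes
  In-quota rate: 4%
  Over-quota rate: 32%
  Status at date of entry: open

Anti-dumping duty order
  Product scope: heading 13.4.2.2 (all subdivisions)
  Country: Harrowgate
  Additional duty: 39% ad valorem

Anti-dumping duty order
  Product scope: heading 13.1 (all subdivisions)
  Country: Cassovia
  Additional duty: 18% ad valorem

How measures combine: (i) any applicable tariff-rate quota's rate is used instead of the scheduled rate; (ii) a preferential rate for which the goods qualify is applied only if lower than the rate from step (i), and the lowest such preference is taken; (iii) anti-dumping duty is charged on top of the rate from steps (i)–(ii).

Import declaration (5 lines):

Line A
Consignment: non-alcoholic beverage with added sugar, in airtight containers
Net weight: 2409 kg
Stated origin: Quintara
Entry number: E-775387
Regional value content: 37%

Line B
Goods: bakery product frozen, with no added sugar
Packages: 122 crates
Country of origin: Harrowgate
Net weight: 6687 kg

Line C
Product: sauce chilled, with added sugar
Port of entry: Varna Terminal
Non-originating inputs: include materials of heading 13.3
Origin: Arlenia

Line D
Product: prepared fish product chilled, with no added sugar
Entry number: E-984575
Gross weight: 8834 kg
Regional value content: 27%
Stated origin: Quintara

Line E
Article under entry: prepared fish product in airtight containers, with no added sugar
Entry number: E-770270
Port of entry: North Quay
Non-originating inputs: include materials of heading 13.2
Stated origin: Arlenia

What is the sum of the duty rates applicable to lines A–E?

Line A: non-alcoholic beverage → 13.4; in airtight containers → 13.4.1; with added sugar → 13.4.1.2. Scheduled 9%. Quintara agreement on 13.3.1.1: 13.4.1.2 not covered. → 9%.
Line B: bakery product → 13.1; frozen → 13.1.2; with no added sugar → 13.1.2.2. Scheduled 25%. quota on 13.1.2.2 exhausted → over-quota 34%. → 34%.
Line C: sauce → 13.3; chilled → 13.3.2; with added sugar → 13.3.2.2. Scheduled 32%. Arlenia agreement on 13.2: 13.3.2.2 not covered. → 32%.
Line D: prepared fish product → 13.2; chilled → 13.2.1; with no added sugar → 13.2.1.2. Scheduled 20%. Quintara agreement on 13.3.1.1: 13.2.1.2 not covered. → 20%.
Line E: prepared fish product → 13.2; in airtight containers → 13.2.2; with no added sugar → 13.2.2.1. Scheduled 23%. Arlenia agreement on 13.2: CTH not met. → 23%.
Sum: 9% + 34% + 32% + 20% + 23% = 118%.

118%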